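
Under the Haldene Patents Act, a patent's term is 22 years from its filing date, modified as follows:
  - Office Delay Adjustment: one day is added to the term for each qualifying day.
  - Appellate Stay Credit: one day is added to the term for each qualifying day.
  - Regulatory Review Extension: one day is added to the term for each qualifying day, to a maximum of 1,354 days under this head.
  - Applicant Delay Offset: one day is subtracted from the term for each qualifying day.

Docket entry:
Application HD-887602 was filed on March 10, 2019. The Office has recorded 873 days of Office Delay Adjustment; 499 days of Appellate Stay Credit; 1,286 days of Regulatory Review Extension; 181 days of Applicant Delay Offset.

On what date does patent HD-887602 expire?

Base term: filing date + 22 years → 10 March 2041.
Office Delay Adjustment: +873 days → 31 July 2043.
Appellate Stay Credit: +499 days → 11 December 2044.
Regulatory Review Extension: 1286 days (within the 1354-day cap) → +1286 days → 19 June 2048.
Applicant Delay Offset: −181 days → 21 December 2047.

December 21, 2047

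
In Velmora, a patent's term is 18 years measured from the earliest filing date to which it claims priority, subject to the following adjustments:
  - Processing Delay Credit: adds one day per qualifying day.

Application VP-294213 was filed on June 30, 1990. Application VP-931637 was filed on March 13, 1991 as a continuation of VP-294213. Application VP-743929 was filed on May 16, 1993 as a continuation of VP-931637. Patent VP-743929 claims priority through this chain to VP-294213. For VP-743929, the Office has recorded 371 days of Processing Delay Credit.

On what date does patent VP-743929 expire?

Earliest priority filing: 30 June 1990.
Base term: 30 June 1990 + 18 years → 30 June 2008.
Processing Delay Credit: +371 days → 6 July 2009.

2009-07-06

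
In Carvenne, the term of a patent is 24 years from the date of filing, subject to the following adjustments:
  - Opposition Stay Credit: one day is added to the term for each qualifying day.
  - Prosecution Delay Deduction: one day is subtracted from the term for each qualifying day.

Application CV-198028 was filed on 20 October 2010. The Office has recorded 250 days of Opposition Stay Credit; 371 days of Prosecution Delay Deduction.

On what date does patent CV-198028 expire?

2034-06-21

Base term: filing date + 24 years → 20 October 2034.
Opposition Stay Credit: +250 days → 27 June 2035.
Prosecution Delay Deduction: −371 days → 21 June 2034.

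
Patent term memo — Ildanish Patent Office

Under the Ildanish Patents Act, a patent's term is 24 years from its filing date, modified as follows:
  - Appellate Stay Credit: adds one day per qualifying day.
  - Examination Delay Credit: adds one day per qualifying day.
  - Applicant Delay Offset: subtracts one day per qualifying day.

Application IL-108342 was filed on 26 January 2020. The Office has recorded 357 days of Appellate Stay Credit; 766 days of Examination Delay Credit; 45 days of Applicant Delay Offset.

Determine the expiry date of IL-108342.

2047-01-08

Base term: filing date + 24 years → 26 January 2044.
Appellate Stay Credit: +357 days → 17 January 2045.
Examination Delay Credit: +766 days → 22 February 2047.
Applicant Delay Offset: −45 days → 8 January 2047.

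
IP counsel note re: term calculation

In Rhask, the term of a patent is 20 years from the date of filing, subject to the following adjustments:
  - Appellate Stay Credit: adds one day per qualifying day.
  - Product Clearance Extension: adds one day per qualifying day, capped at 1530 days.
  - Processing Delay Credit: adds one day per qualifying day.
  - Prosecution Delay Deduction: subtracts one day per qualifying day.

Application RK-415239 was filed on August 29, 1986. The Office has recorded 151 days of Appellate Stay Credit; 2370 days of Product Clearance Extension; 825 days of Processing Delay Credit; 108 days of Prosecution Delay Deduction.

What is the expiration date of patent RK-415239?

Base term: filing date + 20 years → 29 August 2006.
Appellate Stay Credit: +151 days → 27 January 2007.
Product Clearance Extension: 2370 days claimed exceeds the 1530-day cap, so +1530 days → 6 April 2011.
Processing Delay Credit: +825 days → 9 July 2013.
Prosecution Delay Deduction: −108 days → 23 March 2013.

March 23, 2013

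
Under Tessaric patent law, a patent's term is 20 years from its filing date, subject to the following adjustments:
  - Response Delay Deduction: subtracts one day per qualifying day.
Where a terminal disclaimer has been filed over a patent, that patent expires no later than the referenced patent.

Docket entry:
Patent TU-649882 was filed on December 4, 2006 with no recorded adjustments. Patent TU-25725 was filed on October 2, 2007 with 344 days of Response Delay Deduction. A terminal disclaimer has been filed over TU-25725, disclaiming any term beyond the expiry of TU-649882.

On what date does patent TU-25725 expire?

Natural term of TU-25725:
  Base: filing + 20 years → 2 October 2027.
  Response Delay Deduction: −344 days → 23 October 2026.
Expiry of referenced patent TU-649882:
  Base: filing + 20 years → 4 December 2026.
Terminal disclaimer: TU-25725 expires on the earlier of 23 October 2026 and 4 December 2026.

2026-10-23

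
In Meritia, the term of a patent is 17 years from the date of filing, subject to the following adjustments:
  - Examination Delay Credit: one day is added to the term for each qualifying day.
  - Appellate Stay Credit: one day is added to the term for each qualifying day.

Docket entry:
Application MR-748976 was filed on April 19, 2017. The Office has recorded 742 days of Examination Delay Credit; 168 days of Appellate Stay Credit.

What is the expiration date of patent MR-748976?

October 15, 2036

Base term: filing date + 17 years → 19 April 2034.
Examination Delay Credit: +742 days → 30 April 2036.
Appellate Stay Credit: +168 days → 15 October 2036.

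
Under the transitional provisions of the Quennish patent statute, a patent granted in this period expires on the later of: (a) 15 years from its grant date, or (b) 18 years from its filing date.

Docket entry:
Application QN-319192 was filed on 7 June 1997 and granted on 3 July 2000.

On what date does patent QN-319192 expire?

(a) grant + 15 years → 3 July 2015.
(b) filing + 18 years → 7 June 2015.
Later of the two: 3 July 2015.

2015-07-03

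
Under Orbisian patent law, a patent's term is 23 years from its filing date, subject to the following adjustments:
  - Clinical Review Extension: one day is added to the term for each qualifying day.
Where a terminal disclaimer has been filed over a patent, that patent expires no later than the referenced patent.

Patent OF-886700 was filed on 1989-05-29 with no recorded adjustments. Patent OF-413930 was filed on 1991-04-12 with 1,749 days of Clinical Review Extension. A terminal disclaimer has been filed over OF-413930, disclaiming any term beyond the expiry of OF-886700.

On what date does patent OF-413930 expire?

Natural term of OF-413930:
  Base: filing + 23 years → 12 April 2014.
  Clinical Review Extension: +1749 days → 25 January 2019.
Expiry of referenced patent OF-886700:
  Base: filing + 23 years → 29 May 2012.
Terminal disclaimer: OF-413930 expires on the earlier of 25 January 2019 and 29 May 2012.

May 29, 2012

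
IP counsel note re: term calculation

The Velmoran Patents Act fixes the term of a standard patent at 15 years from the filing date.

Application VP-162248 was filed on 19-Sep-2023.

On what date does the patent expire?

Filing date + 15 years → 19 September 2038.

September 19, 2038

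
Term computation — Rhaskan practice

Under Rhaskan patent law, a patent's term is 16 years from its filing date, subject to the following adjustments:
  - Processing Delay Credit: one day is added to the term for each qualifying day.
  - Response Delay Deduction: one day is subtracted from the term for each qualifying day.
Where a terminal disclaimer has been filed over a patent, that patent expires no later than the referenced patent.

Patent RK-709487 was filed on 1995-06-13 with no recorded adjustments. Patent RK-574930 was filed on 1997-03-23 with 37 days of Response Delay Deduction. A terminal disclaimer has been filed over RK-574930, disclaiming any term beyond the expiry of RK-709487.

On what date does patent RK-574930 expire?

2011-06-13

Natural term of RK-574930:
  Base: filing + 16 years → 23 March 2013.
  Response Delay Deduction: −37 days → 14 February 2013.
Expiry of referenced patent RK-709487:
  Base: filing + 16 years → 13 June 2011.
Terminal disclaimer: RK-574930 expires on the earlier of 14 February 2013 and 13 June 2011.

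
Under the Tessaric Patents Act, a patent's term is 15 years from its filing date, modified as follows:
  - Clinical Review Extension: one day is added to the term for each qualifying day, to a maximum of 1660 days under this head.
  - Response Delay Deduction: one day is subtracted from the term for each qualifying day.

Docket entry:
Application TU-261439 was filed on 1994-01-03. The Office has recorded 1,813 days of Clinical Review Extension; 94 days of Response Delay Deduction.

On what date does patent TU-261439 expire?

April 18, 2013

Base term: filing date + 15 years → 3 January 2009.
Clinical Review Extension: 1813 days claimed exceeds the 1660-day cap, so +1660 days → 21 July 2013.
Response Delay Deduction: −94 days → 18 April 2013.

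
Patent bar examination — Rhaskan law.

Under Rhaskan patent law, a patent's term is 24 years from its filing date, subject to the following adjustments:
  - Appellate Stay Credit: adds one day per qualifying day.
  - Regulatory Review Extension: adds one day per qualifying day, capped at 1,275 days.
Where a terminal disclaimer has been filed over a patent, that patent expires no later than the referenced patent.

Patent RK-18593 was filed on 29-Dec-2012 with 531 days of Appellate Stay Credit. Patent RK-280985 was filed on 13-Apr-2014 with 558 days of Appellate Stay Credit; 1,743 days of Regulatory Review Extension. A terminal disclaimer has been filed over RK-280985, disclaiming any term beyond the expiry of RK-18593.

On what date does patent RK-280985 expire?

Natural term of RK-280985:
  Base: filing + 24 years → 13 April 2038.
  Appellate Stay Credit: +558 days → 23 October 2039.
  Regulatory Review Extension: 1743 days claimed exceeds the 1275-day cap, so +1275 days → 20 April 2043.
Expiry of referenced patent RK-18593:
  Base: filing + 24 years → 29 December 2036.
  Appellate Stay Credit: +531 days → 13 June 2038.
Terminal disclaimer: RK-280985 expires on the earlier of 20 April 2043 and 13 June 2038.

June 13, 2038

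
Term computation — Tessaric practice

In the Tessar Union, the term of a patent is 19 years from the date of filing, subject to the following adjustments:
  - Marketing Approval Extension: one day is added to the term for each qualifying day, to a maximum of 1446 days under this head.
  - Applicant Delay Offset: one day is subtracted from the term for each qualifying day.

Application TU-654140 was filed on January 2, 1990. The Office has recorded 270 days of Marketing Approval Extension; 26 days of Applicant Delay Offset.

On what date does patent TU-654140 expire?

September 3, 2009

Base term: filing date + 19 years → 2 January 2009.
Marketing Approval Extension: 270 days (within the 1446-day cap) → +270 days → 29 September 2009.
Applicant Delay Offset: −26 days → 3 September 2009.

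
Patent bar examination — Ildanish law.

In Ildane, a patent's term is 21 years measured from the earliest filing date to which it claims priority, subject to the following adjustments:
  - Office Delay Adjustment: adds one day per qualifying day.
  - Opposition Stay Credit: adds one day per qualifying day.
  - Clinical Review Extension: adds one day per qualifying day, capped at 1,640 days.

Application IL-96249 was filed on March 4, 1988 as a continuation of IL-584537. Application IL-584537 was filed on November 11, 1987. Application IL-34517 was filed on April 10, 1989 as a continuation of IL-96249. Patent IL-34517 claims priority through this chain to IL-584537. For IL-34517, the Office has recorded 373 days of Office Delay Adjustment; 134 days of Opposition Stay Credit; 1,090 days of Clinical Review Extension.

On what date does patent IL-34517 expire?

March 27, 2013

Earliest priority filing: 11 November 1987.
Base term: 11 November 1987 + 21 years → 11 November 2008.
Office Delay Adjustment: +373 days → 19 November 2009.
Opposition Stay Credit: +134 days → 2 April 2010.
Clinical Review Extension: 1090 days (within the 1640-day cap) → +1090 days → 27 March 2013.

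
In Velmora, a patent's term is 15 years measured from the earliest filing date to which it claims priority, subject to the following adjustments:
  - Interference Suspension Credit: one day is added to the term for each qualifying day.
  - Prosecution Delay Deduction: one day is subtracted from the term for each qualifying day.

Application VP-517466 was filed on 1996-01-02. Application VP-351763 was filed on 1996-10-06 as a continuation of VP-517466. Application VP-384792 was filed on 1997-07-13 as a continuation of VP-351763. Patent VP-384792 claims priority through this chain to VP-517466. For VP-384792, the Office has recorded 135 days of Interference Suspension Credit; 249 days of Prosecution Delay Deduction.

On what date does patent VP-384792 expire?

September 10, 2010

Earliest priority filing: 2 January 1996.
Base term: 2 January 1996 + 15 years → 2 January 2011.
Interference Suspension Credit: +135 days → 17 May 2011.
Prosecution Delay Deduction: −249 days → 10 September 2010.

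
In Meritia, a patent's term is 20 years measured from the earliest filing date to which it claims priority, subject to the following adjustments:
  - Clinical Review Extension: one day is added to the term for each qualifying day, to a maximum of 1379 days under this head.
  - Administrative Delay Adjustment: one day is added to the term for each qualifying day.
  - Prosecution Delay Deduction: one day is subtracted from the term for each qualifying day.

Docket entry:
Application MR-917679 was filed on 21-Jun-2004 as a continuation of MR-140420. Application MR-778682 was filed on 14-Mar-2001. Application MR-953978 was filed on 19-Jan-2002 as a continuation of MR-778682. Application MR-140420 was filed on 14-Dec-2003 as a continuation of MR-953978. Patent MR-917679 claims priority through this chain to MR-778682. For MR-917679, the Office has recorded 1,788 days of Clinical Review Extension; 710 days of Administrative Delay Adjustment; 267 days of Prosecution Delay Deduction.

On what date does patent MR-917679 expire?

Earliest priority filing: 14 March 2001.
Base term: 14 March 2001 + 20 years → 14 March 2021.
Clinical Review Extension: 1788 days claimed exceeds the 1379-day cap, so +1379 days → 22 December 2024.
Administrative Delay Adjustment: +710 days → 2 December 2026.
Prosecution Delay Deduction: −267 days → 10 March 2026.

2026-03-10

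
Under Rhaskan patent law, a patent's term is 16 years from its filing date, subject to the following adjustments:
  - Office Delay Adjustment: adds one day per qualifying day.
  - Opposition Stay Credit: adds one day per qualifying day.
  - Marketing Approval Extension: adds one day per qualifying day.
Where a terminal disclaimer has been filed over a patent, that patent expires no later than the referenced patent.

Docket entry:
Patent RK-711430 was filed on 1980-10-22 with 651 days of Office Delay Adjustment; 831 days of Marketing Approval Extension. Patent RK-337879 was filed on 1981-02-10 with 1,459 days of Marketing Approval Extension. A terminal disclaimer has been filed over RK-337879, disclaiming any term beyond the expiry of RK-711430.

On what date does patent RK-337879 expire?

2000-11-12

Natural term of RK-337879:
  Base: filing + 16 years → 10 February 1997.
  Marketing Approval Extension: +1459 days → 8 February 2001.
Expiry of referenced patent RK-711430:
  Base: filing + 16 years → 22 October 1996.
  Office Delay Adjustment: +651 days → 4 August 1998.
  Marketing Approval Extension: +831 days → 12 November 2000.
Terminal disclaimer: RK-337879 expires on the earlier of 8 February 2001 and 12 November 2000.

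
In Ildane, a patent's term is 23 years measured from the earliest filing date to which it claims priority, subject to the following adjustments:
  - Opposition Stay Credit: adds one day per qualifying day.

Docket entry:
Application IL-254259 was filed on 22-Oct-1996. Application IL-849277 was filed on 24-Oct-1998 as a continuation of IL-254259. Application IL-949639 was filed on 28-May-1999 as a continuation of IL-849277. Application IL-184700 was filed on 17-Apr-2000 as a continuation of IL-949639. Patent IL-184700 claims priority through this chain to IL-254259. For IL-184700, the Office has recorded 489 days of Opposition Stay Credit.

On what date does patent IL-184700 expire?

2021-02-22

Earliest priority filing: 22 October 1996.
Base term: 22 October 1996 + 23 years → 22 October 2019.
Opposition Stay Credit: +489 days → 22 February 2021.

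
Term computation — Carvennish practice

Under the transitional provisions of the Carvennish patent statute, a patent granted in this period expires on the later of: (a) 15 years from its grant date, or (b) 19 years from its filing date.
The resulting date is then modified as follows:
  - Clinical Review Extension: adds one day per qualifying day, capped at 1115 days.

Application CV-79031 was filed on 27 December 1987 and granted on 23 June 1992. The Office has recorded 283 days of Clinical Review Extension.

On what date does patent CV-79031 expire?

2008-04-01

(a) grant + 15 years → 23 June 2007.
(b) filing + 19 years → 27 December 2006.
Later of the two: 23 June 2007.
Clinical Review Extension: 283 days (within the 1115-day cap) → +283 days → 1 April 2008.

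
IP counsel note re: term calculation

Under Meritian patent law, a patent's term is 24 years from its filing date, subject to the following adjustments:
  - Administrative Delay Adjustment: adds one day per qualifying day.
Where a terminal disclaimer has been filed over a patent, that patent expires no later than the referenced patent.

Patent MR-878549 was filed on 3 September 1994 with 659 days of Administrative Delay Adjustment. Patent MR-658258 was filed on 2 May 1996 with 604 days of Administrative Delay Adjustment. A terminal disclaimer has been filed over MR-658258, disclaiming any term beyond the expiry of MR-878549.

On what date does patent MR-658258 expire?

Natural term of MR-658258:
  Base: filing + 24 years → 2 May 2020.
  Administrative Delay Adjustment: +604 days → 27 December 2021.
Expiry of referenced patent MR-878549:
  Base: filing + 24 years → 3 September 2018.
  Administrative Delay Adjustment: +659 days → 23 June 2020.
Terminal disclaimer: MR-658258 expires on the earlier of 27 December 2021 and 23 June 2020.

2020-06-23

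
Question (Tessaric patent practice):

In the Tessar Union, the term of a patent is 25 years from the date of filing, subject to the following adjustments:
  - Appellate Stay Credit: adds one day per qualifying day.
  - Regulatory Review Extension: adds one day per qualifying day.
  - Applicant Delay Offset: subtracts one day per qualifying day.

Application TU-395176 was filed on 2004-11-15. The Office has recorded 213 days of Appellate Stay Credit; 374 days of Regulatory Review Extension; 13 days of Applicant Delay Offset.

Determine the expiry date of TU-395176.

June 12, 2031

Base term: filing date + 25 years → 15 November 2029.
Appellate Stay Credit: +213 days → 16 June 2030.
Regulatory Review Extension: +374 days → 25 June 2031.
Applicant Delay Offset: −13 days → 12 June 2031.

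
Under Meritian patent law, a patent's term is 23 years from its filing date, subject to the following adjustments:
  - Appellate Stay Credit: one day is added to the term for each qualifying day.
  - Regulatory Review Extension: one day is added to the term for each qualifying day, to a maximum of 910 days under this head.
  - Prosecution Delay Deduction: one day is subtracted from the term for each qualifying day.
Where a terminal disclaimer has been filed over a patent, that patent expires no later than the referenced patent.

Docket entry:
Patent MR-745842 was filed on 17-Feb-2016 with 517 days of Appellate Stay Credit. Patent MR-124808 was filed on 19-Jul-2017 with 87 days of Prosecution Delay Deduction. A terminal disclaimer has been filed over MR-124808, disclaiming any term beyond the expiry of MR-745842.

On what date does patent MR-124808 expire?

Natural term of MR-124808:
  Base: filing + 23 years → 19 July 2040.
  Prosecution Delay Deduction: −87 days → 23 April 2040.
Expiry of referenced patent MR-745842:
  Base: filing + 23 years → 17 February 2039.
  Appellate Stay Credit: +517 days → 18 July 2040.
Terminal disclaimer: MR-124808 expires on the earlier of 23 April 2040 and 18 July 2040.

2040-04-23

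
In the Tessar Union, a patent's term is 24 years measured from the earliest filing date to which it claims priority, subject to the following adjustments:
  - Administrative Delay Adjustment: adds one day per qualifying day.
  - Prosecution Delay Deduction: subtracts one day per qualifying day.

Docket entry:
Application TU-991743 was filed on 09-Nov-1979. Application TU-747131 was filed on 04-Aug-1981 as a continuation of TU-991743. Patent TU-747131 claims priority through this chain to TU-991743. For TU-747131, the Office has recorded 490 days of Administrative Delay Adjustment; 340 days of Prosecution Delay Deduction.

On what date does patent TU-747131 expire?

2004-04-07

Earliest priority filing: 9 November 1979.
Base term: 9 November 1979 + 24 years → 9 November 2003.
Administrative Delay Adjustment: +490 days → 13 March 2005.
Prosecution Delay Deduction: −340 days → 7 April 2004.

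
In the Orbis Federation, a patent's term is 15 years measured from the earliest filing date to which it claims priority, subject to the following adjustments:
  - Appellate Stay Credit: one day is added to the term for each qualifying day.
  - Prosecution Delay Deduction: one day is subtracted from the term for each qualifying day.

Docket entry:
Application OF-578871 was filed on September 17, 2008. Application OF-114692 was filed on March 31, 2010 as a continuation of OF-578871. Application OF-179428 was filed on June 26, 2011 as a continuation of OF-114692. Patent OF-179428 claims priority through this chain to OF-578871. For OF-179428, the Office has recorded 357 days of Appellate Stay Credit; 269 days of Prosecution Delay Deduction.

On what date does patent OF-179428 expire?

2023-12-14

Earliest priority filing: 17 September 2008.
Base term: 17 September 2008 + 15 years → 17 September 2023.
Appellate Stay Credit: +357 days → 8 September 2024.
Prosecution Delay Deduction: −269 days → 14 December 2023.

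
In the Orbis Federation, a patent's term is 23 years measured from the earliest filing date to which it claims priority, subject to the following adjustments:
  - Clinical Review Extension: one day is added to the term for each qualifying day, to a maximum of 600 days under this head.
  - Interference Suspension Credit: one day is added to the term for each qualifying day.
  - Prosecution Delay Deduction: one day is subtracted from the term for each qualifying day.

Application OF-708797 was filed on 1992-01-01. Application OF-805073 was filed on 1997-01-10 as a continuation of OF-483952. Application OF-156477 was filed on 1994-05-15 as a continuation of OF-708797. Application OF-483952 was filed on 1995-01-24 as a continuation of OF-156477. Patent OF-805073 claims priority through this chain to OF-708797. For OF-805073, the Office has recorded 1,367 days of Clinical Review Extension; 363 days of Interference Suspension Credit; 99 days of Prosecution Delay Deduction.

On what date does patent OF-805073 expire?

Earliest priority filing: 1 January 1992.
Base term: 1 January 1992 + 23 years → 1 January 2015.
Clinical Review Extension: 1367 days claimed exceeds the 600-day cap, so +600 days → 23 August 2016.
Interference Suspension Credit: +363 days → 21 August 2017.
Prosecution Delay Deduction: −99 days → 14 May 2017.

2017-05-14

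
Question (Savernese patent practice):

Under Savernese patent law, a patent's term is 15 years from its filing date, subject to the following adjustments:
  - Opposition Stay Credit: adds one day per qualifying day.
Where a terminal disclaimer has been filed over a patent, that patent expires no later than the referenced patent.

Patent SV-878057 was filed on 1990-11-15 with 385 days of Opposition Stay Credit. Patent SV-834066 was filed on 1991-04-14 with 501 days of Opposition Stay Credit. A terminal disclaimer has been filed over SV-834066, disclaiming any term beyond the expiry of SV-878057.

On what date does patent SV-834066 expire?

December 5, 2006

Natural term of SV-834066:
  Base: filing + 15 years → 14 April 2006.
  Opposition Stay Credit: +501 days → 28 August 2007.
Expiry of referenced patent SV-878057:
  Base: filing + 15 years → 15 November 2005.
  Opposition Stay Credit: +385 days → 5 December 2006.
Terminal disclaimer: SV-834066 expires on the earlier of 28 August 2007 and 5 December 2006.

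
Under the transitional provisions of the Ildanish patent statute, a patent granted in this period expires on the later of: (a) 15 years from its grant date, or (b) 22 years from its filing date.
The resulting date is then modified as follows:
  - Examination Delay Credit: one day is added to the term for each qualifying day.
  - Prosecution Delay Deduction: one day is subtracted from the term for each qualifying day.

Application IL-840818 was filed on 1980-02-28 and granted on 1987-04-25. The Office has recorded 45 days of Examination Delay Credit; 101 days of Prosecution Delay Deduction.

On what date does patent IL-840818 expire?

(a) grant + 15 years → 25 April 2002.
(b) filing + 22 years → 28 February 2002.
Later of the two: 25 April 2002.
Examination Delay Credit: +45 days → 9 June 2002.
Prosecution Delay Deduction: −101 days → 28 February 2002.

February 28, 2002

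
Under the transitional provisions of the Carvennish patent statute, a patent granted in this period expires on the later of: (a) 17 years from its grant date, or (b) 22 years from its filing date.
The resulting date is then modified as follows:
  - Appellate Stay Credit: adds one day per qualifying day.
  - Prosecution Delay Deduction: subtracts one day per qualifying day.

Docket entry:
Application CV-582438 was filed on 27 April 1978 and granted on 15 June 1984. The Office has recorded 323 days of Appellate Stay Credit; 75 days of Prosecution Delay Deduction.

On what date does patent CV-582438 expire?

(a) grant + 17 years → 15 June 2001.
(b) filing + 22 years → 27 April 2000.
Later of the two: 15 June 2001.
Appellate Stay Credit: +323 days → 4 May 2002.
Prosecution Delay Deduction: −75 days → 18 February 2002.

February 18, 2002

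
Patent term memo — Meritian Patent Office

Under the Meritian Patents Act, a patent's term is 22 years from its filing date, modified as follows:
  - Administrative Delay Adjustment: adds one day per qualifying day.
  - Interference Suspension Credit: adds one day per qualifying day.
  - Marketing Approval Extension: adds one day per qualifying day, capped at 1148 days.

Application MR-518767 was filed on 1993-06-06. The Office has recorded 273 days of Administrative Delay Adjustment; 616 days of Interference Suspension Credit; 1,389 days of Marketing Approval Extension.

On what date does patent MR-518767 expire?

2021-01-02

Base term: filing date + 22 years → 6 June 2015.
Administrative Delay Adjustment: +273 days → 5 March 2016.
Interference Suspension Credit: +616 days → 11 November 2017.
Marketing Approval Extension: 1389 days claimed exceeds the 1148-day cap, so +1148 days → 2 January 2021.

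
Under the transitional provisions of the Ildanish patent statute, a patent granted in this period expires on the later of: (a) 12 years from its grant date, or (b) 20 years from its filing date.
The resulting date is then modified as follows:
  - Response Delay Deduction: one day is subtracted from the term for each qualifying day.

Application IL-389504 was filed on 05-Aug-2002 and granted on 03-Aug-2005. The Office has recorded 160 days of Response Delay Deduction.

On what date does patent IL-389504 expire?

(a) grant + 12 years → 3 August 2017.
(b) filing + 20 years → 5 August 2022.
Later of the two: 5 August 2022.
Response Delay Deduction: −160 days → 26 February 2022.

February 26, 2022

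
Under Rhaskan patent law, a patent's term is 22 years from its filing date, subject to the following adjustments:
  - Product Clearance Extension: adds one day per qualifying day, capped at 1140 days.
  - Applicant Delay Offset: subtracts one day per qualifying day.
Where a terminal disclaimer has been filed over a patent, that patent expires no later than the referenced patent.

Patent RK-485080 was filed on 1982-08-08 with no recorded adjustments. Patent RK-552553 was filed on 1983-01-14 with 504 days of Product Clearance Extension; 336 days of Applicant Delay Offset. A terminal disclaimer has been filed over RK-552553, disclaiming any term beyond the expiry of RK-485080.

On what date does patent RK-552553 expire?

Natural term of RK-552553:
  Base: filing + 22 years → 14 January 2005.
  Product Clearance Extension: 504 days (within the 1140-day cap) → +504 days → 2 June 2006.
  Applicant Delay Offset: −336 days → 1 July 2005.
Expiry of referenced patent RK-485080:
  Base: filing + 22 years → 8 August 2004.
Terminal disclaimer: RK-552553 expires on the earlier of 1 July 2005 and 8 August 2004.

2004-08-08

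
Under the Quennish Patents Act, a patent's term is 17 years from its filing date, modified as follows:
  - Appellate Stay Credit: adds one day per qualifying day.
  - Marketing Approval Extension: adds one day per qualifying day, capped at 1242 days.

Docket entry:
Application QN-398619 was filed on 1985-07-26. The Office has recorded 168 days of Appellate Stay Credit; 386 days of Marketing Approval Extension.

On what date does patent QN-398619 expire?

Base term: filing date + 17 years → 26 July 2002.
Appellate Stay Credit: +168 days → 10 January 2003.
Marketing Approval Extension: 386 days (within the 1242-day cap) → +386 days → 31 January 2004.

2004-01-31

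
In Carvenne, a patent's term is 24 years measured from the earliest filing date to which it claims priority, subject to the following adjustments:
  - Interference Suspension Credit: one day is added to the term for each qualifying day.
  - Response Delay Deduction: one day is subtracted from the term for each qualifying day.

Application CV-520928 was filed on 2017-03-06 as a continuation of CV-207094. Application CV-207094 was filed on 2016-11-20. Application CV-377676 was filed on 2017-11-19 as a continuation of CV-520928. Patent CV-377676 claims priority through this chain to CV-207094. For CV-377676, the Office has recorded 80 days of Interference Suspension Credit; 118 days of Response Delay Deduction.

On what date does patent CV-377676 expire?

Earliest priority filing: 20 November 2016.
Base term: 20 November 2016 + 24 years → 20 November 2040.
Interference Suspension Credit: +80 days → 8 February 2041.
Response Delay Deduction: −118 days → 13 October 2040.

October 13, 2040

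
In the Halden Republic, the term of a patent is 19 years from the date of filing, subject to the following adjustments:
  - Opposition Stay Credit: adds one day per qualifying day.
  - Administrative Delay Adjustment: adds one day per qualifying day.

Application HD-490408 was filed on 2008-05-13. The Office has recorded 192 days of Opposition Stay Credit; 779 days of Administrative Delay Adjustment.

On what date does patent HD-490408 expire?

2030-01-08

Base term: filing date + 19 years → 13 May 2027.
Opposition Stay Credit: +192 days → 21 November 2027.
Administrative Delay Adjustment: +779 days → 8 January 2030.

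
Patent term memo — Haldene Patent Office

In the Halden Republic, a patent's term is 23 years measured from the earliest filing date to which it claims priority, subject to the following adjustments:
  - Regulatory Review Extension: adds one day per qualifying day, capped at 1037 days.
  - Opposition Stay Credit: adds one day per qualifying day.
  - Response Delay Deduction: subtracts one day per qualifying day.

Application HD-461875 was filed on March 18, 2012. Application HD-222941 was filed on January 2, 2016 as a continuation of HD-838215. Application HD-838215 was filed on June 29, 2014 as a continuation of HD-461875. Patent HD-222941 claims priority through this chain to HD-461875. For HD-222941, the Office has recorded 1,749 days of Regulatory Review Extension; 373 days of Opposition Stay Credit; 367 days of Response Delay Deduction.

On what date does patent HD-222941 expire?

January 24, 2038

Earliest priority filing: 18 March 2012.
Base term: 18 March 2012 + 23 years → 18 March 2035.
Regulatory Review Extension: 1749 days claimed exceeds the 1037-day cap, so +1037 days → 18 January 2038.
Opposition Stay Credit: +373 days → 26 January 2039.
Response Delay Deduction: −367 days → 24 January 2038.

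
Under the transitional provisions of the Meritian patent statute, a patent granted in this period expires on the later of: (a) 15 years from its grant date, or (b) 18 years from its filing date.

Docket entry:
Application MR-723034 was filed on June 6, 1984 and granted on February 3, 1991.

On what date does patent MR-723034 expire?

(a) grant + 15 years → 3 February 2006.
(b) filing + 18 years → 6 June 2002.
Later of the two: 3 February 2006.

February 3, 2006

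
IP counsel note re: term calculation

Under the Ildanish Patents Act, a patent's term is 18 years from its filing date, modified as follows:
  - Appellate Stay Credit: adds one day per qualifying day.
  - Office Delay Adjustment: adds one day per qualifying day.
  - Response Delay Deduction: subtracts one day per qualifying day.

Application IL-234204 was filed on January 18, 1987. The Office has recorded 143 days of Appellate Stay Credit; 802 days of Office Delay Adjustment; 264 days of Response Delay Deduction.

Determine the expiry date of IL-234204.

Base term: filing date + 18 years → 18 January 2005.
Appellate Stay Credit: +143 days → 10 June 2005.
Office Delay Adjustment: +802 days → 21 August 2007.
Response Delay Deduction: −264 days → 30 November 2006.

November 30, 2006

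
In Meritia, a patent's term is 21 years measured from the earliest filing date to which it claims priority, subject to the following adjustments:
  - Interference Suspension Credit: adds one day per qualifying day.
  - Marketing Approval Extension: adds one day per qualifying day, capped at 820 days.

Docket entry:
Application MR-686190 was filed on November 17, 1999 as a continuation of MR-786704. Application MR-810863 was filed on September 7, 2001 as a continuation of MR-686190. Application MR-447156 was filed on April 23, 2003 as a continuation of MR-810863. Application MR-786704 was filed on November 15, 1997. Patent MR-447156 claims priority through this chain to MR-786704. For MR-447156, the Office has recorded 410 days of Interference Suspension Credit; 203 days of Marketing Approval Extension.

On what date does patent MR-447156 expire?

July 20, 2020

Earliest priority filing: 15 November 1997.
Base term: 15 November 1997 + 21 years → 15 November 2018.
Interference Suspension Credit: +410 days → 30 December 2019.
Marketing Approval Extension: 203 days (within the 820-day cap) → +203 days → 20 July 2020.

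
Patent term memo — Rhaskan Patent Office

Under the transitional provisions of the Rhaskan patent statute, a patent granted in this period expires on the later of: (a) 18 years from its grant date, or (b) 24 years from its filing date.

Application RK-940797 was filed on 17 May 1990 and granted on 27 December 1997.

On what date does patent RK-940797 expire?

(a) grant + 18 years → 27 December 2015.
(b) filing + 24 years → 17 May 2014.
Later of the two: 27 December 2015.

2015-12-27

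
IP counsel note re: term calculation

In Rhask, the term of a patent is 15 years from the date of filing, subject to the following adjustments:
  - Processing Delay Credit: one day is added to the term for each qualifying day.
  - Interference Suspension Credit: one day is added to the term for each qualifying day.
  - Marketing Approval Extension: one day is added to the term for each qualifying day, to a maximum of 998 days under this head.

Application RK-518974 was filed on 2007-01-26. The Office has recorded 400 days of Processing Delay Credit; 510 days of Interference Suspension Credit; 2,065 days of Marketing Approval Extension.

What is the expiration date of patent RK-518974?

April 18, 2027

Base term: filing date + 15 years → 26 January 2022.
Processing Delay Credit: +400 days → 2 March 2023.
Interference Suspension Credit: +510 days → 24 July 2024.
Marketing Approval Extension: 2065 days claimed exceeds the 998-day cap, so +998 days → 18 April 2027.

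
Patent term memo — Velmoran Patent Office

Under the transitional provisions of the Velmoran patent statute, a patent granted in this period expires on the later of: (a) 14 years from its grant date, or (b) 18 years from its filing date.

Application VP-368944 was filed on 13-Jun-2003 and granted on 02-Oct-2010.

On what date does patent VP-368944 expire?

(a) grant + 14 years → 2 October 2024.
(b) filing + 18 years → 13 June 2021.
Later of the two: 2 October 2024.

October 2, 2024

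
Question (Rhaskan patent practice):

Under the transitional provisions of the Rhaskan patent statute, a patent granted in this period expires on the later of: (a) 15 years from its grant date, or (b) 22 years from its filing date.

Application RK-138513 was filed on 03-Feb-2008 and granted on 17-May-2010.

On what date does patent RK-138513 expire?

2030-02-03

(a) grant + 15 years → 17 May 2025.
(b) filing + 22 years → 3 February 2030.
Later of the two: 3 February 2030.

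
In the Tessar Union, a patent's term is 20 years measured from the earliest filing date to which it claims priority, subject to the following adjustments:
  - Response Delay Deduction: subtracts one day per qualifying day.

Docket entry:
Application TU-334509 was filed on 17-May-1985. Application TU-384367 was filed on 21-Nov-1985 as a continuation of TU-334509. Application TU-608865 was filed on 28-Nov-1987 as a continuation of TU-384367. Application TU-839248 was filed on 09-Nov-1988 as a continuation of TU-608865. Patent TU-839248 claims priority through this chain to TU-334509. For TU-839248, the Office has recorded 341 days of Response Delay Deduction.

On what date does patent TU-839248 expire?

Earliest priority filing: 17 May 1985.
Base term: 17 May 1985 + 20 years → 17 May 2005.
Response Delay Deduction: −341 days → 10 June 2004.

June 10, 2004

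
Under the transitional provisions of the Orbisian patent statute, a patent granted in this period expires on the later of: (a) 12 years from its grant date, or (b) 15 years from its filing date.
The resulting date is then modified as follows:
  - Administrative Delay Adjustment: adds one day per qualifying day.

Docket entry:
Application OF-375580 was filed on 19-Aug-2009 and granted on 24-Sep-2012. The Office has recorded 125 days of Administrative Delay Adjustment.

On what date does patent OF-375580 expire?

(a) grant + 12 years → 24 September 2024.
(b) filing + 15 years → 19 August 2024.
Later of the two: 24 September 2024.
Administrative Delay Adjustment: +125 days → 27 January 2025.

January 27, 2025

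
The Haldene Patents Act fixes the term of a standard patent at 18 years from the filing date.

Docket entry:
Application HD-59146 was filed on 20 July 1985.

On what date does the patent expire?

July 20, 2003

Filing date + 18 years → 20 July 2003.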